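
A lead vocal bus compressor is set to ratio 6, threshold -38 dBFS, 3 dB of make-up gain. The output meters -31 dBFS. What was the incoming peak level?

-14 dBFS

Before make-up, the level was -31 − 3 = -34 dBFS.
Post-compression overshoot = -34 − (-38) = 4 dB.
Input overshoot = R × output overshoot = 24 dB → input = -38 + 24 = -14 dBFS.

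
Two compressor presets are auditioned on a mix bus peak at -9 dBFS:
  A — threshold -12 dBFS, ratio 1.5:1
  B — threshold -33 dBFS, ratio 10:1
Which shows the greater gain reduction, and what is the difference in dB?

B, by 20.6 dB

A: 3 dB over, compressed to 2 dB over, so 1 dB of GR.
B: 24 dB over, compressed to 2.4 dB over, so 21.6 dB of GR.
B applies 20.6 dB more gain reduction.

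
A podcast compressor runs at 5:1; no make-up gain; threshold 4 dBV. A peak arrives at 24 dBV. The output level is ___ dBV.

8 dBV

The input is 20 dB above the 4 dBV threshold.
At 5:1 the overshoot is divided by 5, leaving 4 dB above threshold.
That puts the output at 8 dBV.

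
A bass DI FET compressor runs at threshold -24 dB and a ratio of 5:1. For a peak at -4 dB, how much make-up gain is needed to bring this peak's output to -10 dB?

10 dB

Overshoot 20 dB → 20/5 = 4 dB after compression, so the compressed level is -24 + 4 = -20 dB.
Make-up = target − compressed = -10 − (-20) = 10 dB.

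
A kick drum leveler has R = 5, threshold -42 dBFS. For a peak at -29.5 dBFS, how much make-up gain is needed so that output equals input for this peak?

Overshoot 12.5 dB → 12.5/5 = 2.5 dB after compression, so the compressed level is -42 + 2.5 = -39.5 dBFS.
Make-up = target − compressed = -29.5 − (-39.5) = 10 dB.

10 dB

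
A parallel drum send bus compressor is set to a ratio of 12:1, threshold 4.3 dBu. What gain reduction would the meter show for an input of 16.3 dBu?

11 dB

The signal is 12 dB above threshold.
After 12:1 compression the overshoot becomes 12/12 = 1 dB.
GR = overshoot in − overshoot out = 12 − 1 = 11 dB.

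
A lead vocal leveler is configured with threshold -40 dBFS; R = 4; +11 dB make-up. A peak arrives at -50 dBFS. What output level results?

-39 dBFS

-50 dBFS is 10 dB below the -40 dBFS threshold, so no gain reduction is applied.
Make-up gain adds 11 dB: -50 + 11 = -39 dBFS.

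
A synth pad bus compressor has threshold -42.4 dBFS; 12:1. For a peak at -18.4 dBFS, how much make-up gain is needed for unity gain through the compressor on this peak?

Without make-up, output = threshold + overshoot/12 = -42.4 + 2 = -40.4 dBFS.
Gap to target: 22 dB.

22 dB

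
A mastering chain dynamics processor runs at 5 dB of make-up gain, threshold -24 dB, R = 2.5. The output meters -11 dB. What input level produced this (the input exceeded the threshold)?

Stripping the +5 dB make-up gives -16 dB at the gain stage.
The compressed level sits -16 − (-24) = 8 dB over threshold.
Undo the ratio: input overshoot = 8 × 2.5 = 20 dB, giving input = -4 dB.

-4 dB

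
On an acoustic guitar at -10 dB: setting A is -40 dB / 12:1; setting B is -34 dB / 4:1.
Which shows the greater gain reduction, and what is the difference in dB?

A: 30 dB over, compressed to 2.5 dB over, so 27.5 dB of GR.
B: 24 dB over, compressed to 6 dB over, so 18 dB of GR.
Difference: 9.5 dB in favour of A.

A, by 9.5 dB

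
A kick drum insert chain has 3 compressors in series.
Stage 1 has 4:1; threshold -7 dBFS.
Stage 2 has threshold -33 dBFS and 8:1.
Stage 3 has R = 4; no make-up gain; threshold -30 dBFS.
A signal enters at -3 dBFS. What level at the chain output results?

-29.90625 dBFS

Stage 1: overshoot 4 dB → 4/4 = 1 dB → -6 dBFS.
Stage 2: overshoot 27 dB → 27/8 = 3.375 dB → -29.625 dBFS.
Stage 3: 0.375 dB above -30 dBFS, reduced 4:1 to 0.09375 dB above → -29.90625 dBFS.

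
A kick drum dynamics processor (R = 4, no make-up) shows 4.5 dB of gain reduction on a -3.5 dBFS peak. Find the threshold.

-9.5 dBFS

Let T be the threshold. Output overshoot = (input overshoot)/R, so -8 − T = (-3.5 − T)/4.
4·(-8 − T) = -3.5 − T → 3·T = -32 − (-3.5) = -28.5.
T = -28.5/3 = -9.5 dBFS.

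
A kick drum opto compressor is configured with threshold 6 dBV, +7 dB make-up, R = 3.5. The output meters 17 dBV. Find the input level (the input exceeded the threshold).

20 dBV

Stripping the +7 dB make-up gives 10 dBV at the gain stage.
The compressed level sits 10 − 6 = 4 dB over threshold.
Undo the ratio: input overshoot = 4 × 3.5 = 14 dB, giving input = 20 dBV.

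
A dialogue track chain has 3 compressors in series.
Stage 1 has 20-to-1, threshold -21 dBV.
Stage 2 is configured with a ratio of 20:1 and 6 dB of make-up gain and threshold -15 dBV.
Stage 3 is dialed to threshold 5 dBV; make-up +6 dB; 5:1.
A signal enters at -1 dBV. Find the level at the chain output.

-8 dBV

Stage 1: overshoot 20 dB → 20/20 = 1 dB → -20 dBV.
Stage 2: -20 dBV ≤ -15 dBV, so stage 2 doesn't engage; make-up brings it to -14 dBV.
Stage 3: -14 dBV is at or below the 5 dBV threshold — no compression; make-up brings it to -8 dBV.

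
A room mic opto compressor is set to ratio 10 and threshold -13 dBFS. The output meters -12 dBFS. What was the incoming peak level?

The compressed level sits -12 − (-13) = 1 dB over threshold.
Before 10:1 compression the overshoot was 1 × 10 = 10 dB, so input = -13 + 10 = -3 dBFS.

-3 dBFS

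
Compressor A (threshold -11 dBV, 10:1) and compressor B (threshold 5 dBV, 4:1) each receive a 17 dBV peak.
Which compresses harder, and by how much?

A: overshoot 28 dB → output overshoot 2.8 dB → GR 25.2 dB.
B: overshoot 12 dB → output overshoot 3 dB → GR 9 dB.
A reduces 16.2 dB more.

A, by 16.2 dB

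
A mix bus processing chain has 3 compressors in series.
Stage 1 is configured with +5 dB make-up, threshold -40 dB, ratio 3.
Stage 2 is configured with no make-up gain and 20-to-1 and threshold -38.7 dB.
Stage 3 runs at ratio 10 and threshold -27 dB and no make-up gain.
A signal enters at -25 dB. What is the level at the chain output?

Stage 1: 15 dB above -40 dB, reduced 3:1 to 5 dB above → -35 dB; +5 dB make-up → -30 dB.
Stage 2: 8.7 dB above -38.7 dB, reduced 20:1 to 0.435 dB above → -38.265 dB.
Stage 3: -38.265 dB is at or below the -27 dB threshold — no compression; output -38.265 dB.

-38.265 dB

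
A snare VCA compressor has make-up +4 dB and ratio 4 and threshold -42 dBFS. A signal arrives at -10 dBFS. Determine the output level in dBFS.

-30 dBFS

Overshoot: -10 − (-42) = 32 dB.
4:1 compression reduces that to 32/4 = 8 dB over.
Output = -42 + 8 = -34 dBFS; make-up adds 4 dB, giving -30 dBFS.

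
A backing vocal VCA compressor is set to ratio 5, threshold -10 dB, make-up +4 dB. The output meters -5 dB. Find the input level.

Stripping the +4 dB make-up gives -9 dB at the gain stage.
That's 1 dB above the -10 dB threshold.
Input overshoot = R × output overshoot = 5 dB → input = -10 + 5 = -5 dB.

-5 dB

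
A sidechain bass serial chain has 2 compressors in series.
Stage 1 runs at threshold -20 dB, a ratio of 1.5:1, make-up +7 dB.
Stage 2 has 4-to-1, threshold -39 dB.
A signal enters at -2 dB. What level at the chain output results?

-29.5 dB

Stage 1: overshoot 18 dB → 18/1.5 = 12 dB → -8 dB; +7 dB make-up → -1 dB.
Stage 2: 38 dB above -39 dB, reduced 4:1 to 9.5 dB above → -29.5 dB.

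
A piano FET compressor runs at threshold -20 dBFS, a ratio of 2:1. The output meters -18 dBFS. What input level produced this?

-16 dBFS

That's 2 dB above the -20 dBFS threshold.
Undo the ratio: input overshoot = 2 × 2 = 4 dB, giving input = -16 dBFS.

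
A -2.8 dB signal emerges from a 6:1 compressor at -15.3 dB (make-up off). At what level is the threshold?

-17.8 dB

Gain reduction = -2.8 − (-15.3) = 12.5 dB; output overshoot = GR / (R − 1) = 12.5 / 5 = 2.5 dB.
Threshold = output − output overshoot = -15.3 − 2.5 = -17.8 dB.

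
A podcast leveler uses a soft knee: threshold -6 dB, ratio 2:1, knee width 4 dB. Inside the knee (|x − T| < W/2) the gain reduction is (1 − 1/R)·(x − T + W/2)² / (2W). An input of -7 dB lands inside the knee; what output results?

x − T + W/2 = -7 − (-6) + 2 = 1.
GR = (1 − 1/2) × 1² / 8 = 0.5 × 1 / 8 = 0.0625 dB.
Output = -7 − 0.0625 = -7.0625 dB.

-7.0625 dB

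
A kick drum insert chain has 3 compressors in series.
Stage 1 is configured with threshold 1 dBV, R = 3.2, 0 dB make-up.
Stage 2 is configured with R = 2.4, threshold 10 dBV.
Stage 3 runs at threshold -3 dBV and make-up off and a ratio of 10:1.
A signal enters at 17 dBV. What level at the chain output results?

Stage 1: overshoot 16 dB → 16/3.2 = 5 dB → 6 dBV.
Stage 2: below threshold (6 ≤ 10); passes unchanged; output 6 dBV.
Stage 3: 6 dBV is 9 dB over -3 dBV; at 10:1 that becomes 0.9 dB over, giving -2.1 dBV.

-2.1 dBV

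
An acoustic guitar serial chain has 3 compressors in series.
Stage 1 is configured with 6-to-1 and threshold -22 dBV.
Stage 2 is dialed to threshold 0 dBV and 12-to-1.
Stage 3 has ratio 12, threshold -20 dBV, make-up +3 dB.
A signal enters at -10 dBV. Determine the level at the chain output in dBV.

Stage 1: 12 dB above -22 dBV, reduced 6:1 to 2 dB above → -20 dBV.
Stage 2: -20 dBV is at or below the 0 dBV threshold — no compression; output -20 dBV.
Stage 3: -20 dBV is at or below the -20 dBV threshold — no compression; make-up brings it to -17 dBV.

-17 dBV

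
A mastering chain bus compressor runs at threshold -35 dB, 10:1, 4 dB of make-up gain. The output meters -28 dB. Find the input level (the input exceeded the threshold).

-5 dB

Stripping the +4 dB make-up gives -32 dB at the gain stage.
The compressed level sits -32 − (-35) = 3 dB over threshold.
Undo the ratio: input overshoot = 3 × 10 = 30 dB, giving input = -5 dB.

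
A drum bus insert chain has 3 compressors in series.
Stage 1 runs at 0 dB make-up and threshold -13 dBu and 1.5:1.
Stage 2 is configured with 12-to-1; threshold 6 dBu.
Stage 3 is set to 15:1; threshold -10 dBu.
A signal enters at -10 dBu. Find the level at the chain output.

Stage 1: 3 dB above -13 dBu, reduced 1.5:1 to 2 dB above → -11 dBu.
Stage 2: below threshold (-11 ≤ 6); passes unchanged; output -11 dBu.
Stage 3: -11 dBu is at or below the -10 dBu threshold — no compression; output -11 dBu.

-11 dBu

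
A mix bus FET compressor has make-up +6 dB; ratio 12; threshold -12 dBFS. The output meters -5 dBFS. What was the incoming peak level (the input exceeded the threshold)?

0 dBFS

Before make-up, the level was -5 − 6 = -11 dBFS.
Post-compression overshoot = -11 − (-12) = 1 dB.
Undo the ratio: input overshoot = 1 × 12 = 12 dB, giving input = 0 dBFS.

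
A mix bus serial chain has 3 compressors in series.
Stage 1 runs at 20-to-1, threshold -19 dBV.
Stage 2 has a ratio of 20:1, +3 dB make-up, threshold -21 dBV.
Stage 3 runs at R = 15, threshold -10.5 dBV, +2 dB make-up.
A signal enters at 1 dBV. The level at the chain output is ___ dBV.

-15.85 dBV

Stage 1: overshoot 20 dB → 20/20 = 1 dB → -18 dBV.
Stage 2: overshoot 3 dB → 3/20 = 0.15 dB → -20.85 dBV; +3 dB make-up → -17.85 dBV.
Stage 3: below threshold (-17.85 ≤ -10.5); passes unchanged; make-up brings it to -15.85 dBV.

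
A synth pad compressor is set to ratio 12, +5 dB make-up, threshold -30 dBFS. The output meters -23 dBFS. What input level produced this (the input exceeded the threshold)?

-6 dBFS

Stripping the +5 dB make-up gives -28 dBFS at the gain stage.
Post-compression overshoot = -28 − (-30) = 2 dB.
Undo the ratio: input overshoot = 2 × 12 = 24 dB, giving input = -6 dBFS.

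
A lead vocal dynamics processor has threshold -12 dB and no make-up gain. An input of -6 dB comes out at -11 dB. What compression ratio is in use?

Input overshoot = -6 − (-12) = 6 dB; output overshoot = -11 − (-12) = 1 dB.
Ratio = 6 / 1 = 6.

6:1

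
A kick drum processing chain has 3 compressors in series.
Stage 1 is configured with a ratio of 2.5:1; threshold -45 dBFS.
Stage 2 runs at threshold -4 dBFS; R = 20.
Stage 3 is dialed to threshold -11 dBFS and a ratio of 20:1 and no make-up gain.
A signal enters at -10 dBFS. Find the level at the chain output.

-31 dBFS

Stage 1: overshoot 35 dB → 35/2.5 = 14 dB → -31 dBFS.
Stage 2: -31 dBFS ≤ -4 dBFS, so stage 2 doesn't engage; output -31 dBFS.
Stage 3: -31 dBFS is at or below the -11 dBFS threshold — no compression; output -31 dBFS.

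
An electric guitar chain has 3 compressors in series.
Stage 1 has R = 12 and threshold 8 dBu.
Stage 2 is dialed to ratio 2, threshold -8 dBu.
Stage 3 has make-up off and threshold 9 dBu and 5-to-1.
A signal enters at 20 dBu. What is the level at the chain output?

Stage 1: overshoot 12 dB → 12/12 = 1 dB → 9 dBu.
Stage 2: overshoot 17 dB → 17/2 = 8.5 dB → 0.5 dBu.
Stage 3: 0.5 dBu ≤ 9 dBu, so stage 3 doesn't engage; output 0.5 dBu.

0.5 dBu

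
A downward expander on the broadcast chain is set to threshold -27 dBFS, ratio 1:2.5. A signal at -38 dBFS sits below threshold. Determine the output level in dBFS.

Below threshold, a 1:2.5 expander applies gain = (2.5−1)×(T − x) of attenuation.
(2.5−1) × 11 = 16.5 dB, so output = -38 − 16.5 = -54.5 dBFS.

-54.5 dBFS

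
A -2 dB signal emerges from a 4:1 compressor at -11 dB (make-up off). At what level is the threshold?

-14 dB

Let T be the threshold. Output overshoot = (input overshoot)/R, so -11 − T = (-2 − T)/4.
4·(-11 − T) = -2 − T → 3·T = -44 − (-2) = -42.
T = -42/3 = -14 dB.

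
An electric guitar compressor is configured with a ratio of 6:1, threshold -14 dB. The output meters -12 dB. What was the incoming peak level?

The compressed level sits -12 − (-14) = 2 dB over threshold.
Undo the ratio: input overshoot = 2 × 6 = 12 dB, giving input = -2 dB.

-2 dB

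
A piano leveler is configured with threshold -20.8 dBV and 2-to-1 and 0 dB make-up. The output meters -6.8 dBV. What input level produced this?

7.2 dBV

The compressed level sits -6.8 − (-20.8) = 14 dB over threshold.
Undo the ratio: input overshoot = 14 × 2 = 28 dB, giving input = 7.2 dBV.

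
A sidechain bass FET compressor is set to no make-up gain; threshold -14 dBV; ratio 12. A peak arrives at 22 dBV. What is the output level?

-11 dBV

Overshoot: 22 − (-14) = 36 dB.
At 12:1 the overshoot is divided by 12, leaving 3 dB above threshold.
That puts the output at -11 dBV.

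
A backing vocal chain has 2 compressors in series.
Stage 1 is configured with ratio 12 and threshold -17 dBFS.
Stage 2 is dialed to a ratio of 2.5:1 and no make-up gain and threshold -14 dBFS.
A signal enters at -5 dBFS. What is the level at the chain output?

-16 dBFS

Stage 1: -5 dBFS is 12 dB over -17 dBFS; at 12:1 that becomes 1 dB over, giving -16 dBFS.
Stage 2: below threshold (-16 ≤ -14); passes unchanged; output -16 dBFS.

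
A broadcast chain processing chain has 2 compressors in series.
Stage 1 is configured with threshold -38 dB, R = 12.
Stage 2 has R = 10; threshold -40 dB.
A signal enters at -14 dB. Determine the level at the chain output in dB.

-39.6 dB

Stage 1: overshoot 24 dB → 24/12 = 2 dB → -36 dB.
Stage 2: overshoot 4 dB → 4/10 = 0.4 dB → -39.6 dB.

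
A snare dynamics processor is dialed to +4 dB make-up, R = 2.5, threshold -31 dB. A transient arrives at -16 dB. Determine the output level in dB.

Overshoot: -16 − (-31) = 15 dB.
The 15 dB excess becomes 6 dB after 2.5:1 reduction.
So the level is -31 + 6 = -25 dB; make-up adds 4 dB, giving -21 dB.

-21 dB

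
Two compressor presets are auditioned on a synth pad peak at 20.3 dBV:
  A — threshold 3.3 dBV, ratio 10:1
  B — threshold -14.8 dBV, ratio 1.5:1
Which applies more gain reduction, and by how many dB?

A, by 3.6 dB

A: 17 dB over, compressed to 1.7 dB over, so 15.3 dB of GR.
B: 35.1 dB over, compressed to 23.4 dB over, so 11.7 dB of GR.
A applies 3.6 dB more gain reduction.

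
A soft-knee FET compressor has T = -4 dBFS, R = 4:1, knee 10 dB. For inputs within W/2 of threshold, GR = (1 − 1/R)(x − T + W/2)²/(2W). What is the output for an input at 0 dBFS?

-3.0375 dBFS

x − T + W/2 = 0 − (-4) + 5 = 9.
GR = (1 − 1/4) × 9² / 20 = 0.75 × 81 / 20 = 3.0375 dB.
Output = 0 − 3.0375 = -3.0375 dBFS.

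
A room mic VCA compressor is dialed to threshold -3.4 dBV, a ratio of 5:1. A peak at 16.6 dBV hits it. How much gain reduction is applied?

16.6 dBV exceeds the threshold by 20 dB.
A 5:1 ratio leaves 4 dB of that excess.
Gain reduction = 20 − 4 = 16 dB.

16 dB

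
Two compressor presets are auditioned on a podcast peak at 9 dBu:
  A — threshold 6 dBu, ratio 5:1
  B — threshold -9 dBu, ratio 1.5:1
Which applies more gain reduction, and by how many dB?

A: 3 dB over, compressed to 0.6 dB over, so 2.4 dB of GR.
B: 18 dB over, compressed to 12 dB over, so 6 dB of GR.
B applies 3.6 dB more gain reduction.

B, by 3.6 dB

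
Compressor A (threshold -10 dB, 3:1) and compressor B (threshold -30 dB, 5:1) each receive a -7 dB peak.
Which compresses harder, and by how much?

B, by 16.4 dB

A: GR = 3 − 3/3 = 2 dB.
B: GR = 23 − 23/5 = 18.4 dB.
B applies 16.4 dB more gain reduction.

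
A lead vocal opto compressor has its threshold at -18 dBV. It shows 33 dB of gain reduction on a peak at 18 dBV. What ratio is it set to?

12:1

Input overshoot = 18 − (-18) = 36 dB.
Output overshoot = 36 − 33 = 3 dB.
Ratio = input overshoot / output overshoot = 36 / 3 = 12.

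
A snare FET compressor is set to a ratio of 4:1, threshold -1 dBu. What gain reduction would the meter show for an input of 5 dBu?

4.5 dB

The signal is 6 dB above threshold.
After 4:1 compression the overshoot becomes 6/4 = 1.5 dB.
GR = overshoot in − overshoot out = 6 − 1.5 = 4.5 dB.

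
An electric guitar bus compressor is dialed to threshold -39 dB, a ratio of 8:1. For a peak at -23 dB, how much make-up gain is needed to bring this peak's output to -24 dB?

13 dB

Overshoot 16 dB → 16/8 = 2 dB after compression, so the compressed level is -39 + 2 = -37 dB.
Make-up = target − compressed = -24 − (-37) = 13 dB.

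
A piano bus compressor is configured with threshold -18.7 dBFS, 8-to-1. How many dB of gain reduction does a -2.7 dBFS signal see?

The signal is 16 dB above threshold.
At 8:1, output sits 16/8 = 2 dB above threshold.
GR = overshoot in − overshoot out = 16 − 2 = 14 dB.

14 dB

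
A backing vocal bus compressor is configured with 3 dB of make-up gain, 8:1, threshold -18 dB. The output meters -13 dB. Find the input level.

Remove make-up: -13 − 3 = -16 dB.
Post-compression overshoot = -16 − (-18) = 2 dB.
Before 8:1 compression the overshoot was 2 × 8 = 16 dB, so input = -18 + 16 = -2 dB.

-2 dB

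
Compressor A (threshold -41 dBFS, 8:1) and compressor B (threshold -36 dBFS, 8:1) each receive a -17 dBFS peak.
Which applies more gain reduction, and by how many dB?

A, by 4.375 dB

A: 24 dB over, compressed to 3 dB over, so 21 dB of GR.
B: 19 dB over, compressed to 2.375 dB over, so 16.625 dB of GR.
A applies 4.375 dB more gain reduction.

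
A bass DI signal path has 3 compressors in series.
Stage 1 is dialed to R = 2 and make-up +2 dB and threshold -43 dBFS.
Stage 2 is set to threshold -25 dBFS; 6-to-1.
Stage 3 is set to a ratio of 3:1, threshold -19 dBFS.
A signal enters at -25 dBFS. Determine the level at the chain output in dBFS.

-32 dBFS

Stage 1: 18 dB above -43 dBFS, reduced 2:1 to 9 dB above → -34 dBFS; +2 dB make-up → -32 dBFS.
Stage 2: below threshold (-32 ≤ -25); passes unchanged; output -32 dBFS.
Stage 3: below threshold (-32 ≤ -19); passes unchanged; output -32 dBFS.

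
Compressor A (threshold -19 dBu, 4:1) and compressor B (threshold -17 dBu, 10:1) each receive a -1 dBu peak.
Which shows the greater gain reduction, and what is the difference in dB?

B, by 0.9 dB

A: 18 dB over, compressed to 4.5 dB over, so 13.5 dB of GR.
B: 16 dB over, compressed to 1.6 dB over, so 14.4 dB of GR.
B applies 0.9 dB more gain reduction.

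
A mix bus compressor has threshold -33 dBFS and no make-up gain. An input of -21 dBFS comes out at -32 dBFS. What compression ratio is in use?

Input overshoot = -21 − (-33) = 12 dB; output overshoot = -32 − (-33) = 1 dB.
Ratio = 12 / 1 = 12.

12:1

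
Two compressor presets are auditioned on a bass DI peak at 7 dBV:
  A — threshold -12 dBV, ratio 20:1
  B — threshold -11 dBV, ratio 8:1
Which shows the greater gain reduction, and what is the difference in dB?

A: GR = 19 − 19/20 = 18.05 dB.
B: GR = 18 − 18/8 = 15.75 dB.
A applies 2.3 dB more gain reduction.

A, by 2.3 dB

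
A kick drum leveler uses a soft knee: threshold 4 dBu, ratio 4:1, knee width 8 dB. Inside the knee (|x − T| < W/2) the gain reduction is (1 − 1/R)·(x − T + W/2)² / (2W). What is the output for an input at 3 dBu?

2.578125 dBu

x − T + W/2 = 3 − 4 + 4 = 3.
GR = (1 − 1/4) × 3² / 16 = 0.75 × 9 / 16 = 0.421875 dB.
Output = 3 − 0.421875 = 2.578125 dBu.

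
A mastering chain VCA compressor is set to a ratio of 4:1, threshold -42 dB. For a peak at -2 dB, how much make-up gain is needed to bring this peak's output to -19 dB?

The peak compresses to -42 + 40/4 = -32 dB.
To reach -19 dB requires -19 − (-32) = 13 dB of make-up.

13 dB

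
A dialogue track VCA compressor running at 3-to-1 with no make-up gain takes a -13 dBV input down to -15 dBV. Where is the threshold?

-16 dBV

Let T be the threshold. Output overshoot = (input overshoot)/R, so -15 − T = (-13 − T)/3.
3·(-15 − T) = -13 − T → 2·T = -45 − (-13) = -32.
T = -32/2 = -16 dBV.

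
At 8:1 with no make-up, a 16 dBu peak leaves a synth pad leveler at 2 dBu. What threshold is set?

Let T be the threshold. Output overshoot = (input overshoot)/R, so 2 − T = (16 − T)/8.
8·(2 − T) = 16 − T → 7·T = 16 − 16 = 0.
T = 0/7 = 0 dBu.

0 dBu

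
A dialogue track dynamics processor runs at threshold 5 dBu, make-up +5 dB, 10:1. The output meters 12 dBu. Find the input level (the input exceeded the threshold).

25 dBu

Stripping the +5 dB make-up gives 7 dBu at the gain stage.
The compressed level sits 7 − 5 = 2 dB over threshold.
Input overshoot = R × output overshoot = 20 dB → input = 5 + 20 = 25 dBu.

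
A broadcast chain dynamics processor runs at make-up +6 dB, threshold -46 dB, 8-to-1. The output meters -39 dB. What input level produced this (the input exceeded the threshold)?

Remove make-up: -39 − 6 = -45 dB.
Post-compression overshoot = -45 − (-46) = 1 dB.
Input overshoot = R × output overshoot = 8 dB → input = -46 + 8 = -38 dB.

-38 dB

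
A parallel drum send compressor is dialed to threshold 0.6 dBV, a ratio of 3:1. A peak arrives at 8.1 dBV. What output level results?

Overshoot: 8.1 − 0.6 = 7.5 dB.
The 7.5 dB excess becomes 2.5 dB after 3:1 reduction.
Output = 0.6 + 2.5 = 3.1 dBV.

3.1 dBV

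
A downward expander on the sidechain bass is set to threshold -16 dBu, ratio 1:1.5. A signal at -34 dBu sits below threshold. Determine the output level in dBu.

The input is 18 dB below the -16 dBu threshold.
A 1:1.5 expander multiplies undershoot by 1.5: 18 × 1.5 = 27 dB below threshold.
Output = -16 − 27 = -43 dBu.

-43 dBu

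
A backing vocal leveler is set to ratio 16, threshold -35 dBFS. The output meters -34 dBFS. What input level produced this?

That's 1 dB above the -35 dBFS threshold.
Before 16:1 compression the overshoot was 1 × 16 = 16 dB, so input = -35 + 16 = -19 dBFS.

-19 dBFS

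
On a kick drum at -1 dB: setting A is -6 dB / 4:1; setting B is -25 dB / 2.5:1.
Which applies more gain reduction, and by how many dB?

B, by 10.65 dB

A: GR = 5 − 5/4 = 3.75 dB.
B: GR = 24 − 24/2.5 = 14.4 dB.
Difference: 10.65 dB in favour of B.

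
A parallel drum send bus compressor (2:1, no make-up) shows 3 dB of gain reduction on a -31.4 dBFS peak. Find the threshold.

-37.4 dBFS

Gain reduction = -31.4 − (-34.4) = 3 dB; output overshoot = GR / (R − 1) = 3 / 1 = 3 dB.
Threshold = output − output overshoot = -34.4 − 3 = -37.4 dBFS.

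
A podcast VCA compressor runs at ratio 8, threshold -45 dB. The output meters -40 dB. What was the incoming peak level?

That's 5 dB above the -45 dB threshold.
Before 8:1 compression the overshoot was 5 × 8 = 40 dB, so input = -45 + 40 = -5 dB.

-5 dB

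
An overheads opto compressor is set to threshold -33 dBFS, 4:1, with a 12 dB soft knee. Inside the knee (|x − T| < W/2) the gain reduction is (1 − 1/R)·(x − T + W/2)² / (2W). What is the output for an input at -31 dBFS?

x − T + W/2 = -31 − (-33) + 6 = 8.
GR = (1 − 1/4) × 8² / 24 = 0.75 × 64 / 24 = 2 dB.
Output = -31 − 2 = -33 dBFS.

-33 dBFS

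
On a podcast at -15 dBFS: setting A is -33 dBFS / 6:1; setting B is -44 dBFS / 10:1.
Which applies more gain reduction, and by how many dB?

B, by 11.1 dB

A: overshoot 18 dB → output overshoot 3 dB → GR 15 dB.
B: overshoot 29 dB → output overshoot 2.9 dB → GR 26.1 dB.
Difference: 11.1 dB in favour of B.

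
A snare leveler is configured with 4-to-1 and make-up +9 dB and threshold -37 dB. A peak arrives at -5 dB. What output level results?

-5 dB sits 32 dB over threshold.
4:1 compression reduces that to 32/4 = 8 dB over.
That puts the output at -29 dB; make-up adds 9 dB, giving -20 dB.

-20 dB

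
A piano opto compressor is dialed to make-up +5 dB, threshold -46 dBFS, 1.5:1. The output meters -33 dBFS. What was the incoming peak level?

Remove make-up: -33 − 5 = -38 dBFS.
That's 8 dB above the -46 dBFS threshold.
Before 1.5:1 compression the overshoot was 8 × 1.5 = 12 dB, so input = -46 + 12 = -34 dBFS.

-34 dBFS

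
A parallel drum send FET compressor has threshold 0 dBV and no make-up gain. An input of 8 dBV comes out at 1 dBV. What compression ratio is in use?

8:1

Input overshoot = 8 − 0 = 8 dB; output overshoot = 1 − 0 = 1 dB.
Ratio = 8 / 1 = 8.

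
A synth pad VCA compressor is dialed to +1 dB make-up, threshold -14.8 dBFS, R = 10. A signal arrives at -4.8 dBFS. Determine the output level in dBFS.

-12.8 dBFS

The input is 10 dB above the -14.8 dBFS threshold.
The 10 dB excess becomes 1 dB after 10:1 reduction.
So the level is -14.8 + 1 = -13.8 dBFS; make-up adds 1 dB, giving -12.8 dBFS.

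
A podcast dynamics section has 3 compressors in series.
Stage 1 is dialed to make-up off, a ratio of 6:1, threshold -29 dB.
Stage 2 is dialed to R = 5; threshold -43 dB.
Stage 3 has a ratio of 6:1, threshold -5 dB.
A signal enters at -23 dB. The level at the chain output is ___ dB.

Stage 1: 6 dB above -29 dB, reduced 6:1 to 1 dB above → -28 dB.
Stage 2: -28 dB is 15 dB over -43 dB; at 5:1 that becomes 3 dB over, giving -40 dB.
Stage 3: -40 dB ≤ -5 dB, so stage 3 doesn't engage; output -40 dB.

-40 dB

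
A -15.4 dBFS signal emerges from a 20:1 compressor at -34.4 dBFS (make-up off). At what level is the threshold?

-35.4 dBFS

Let T be the threshold. Output overshoot = (input overshoot)/R, so -34.4 − T = (-15.4 − T)/20.
20·(-34.4 − T) = -15.4 − T → 19·T = -688 − (-15.4) = -672.6.
T = -672.6/19 = -35.4 dBFS.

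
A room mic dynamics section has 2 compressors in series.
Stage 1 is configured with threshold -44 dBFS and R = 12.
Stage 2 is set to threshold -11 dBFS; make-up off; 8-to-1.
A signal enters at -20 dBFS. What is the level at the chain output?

-42 dBFS

Stage 1: 24 dB above -44 dBFS, reduced 12:1 to 2 dB above → -42 dBFS.
Stage 2: below threshold (-42 ≤ -11); passes unchanged; output -42 dBFS.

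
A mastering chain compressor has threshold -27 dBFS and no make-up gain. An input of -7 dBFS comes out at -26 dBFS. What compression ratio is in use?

Input overshoot = -7 − (-27) = 20 dB; output overshoot = -26 − (-27) = 1 dB.
Ratio = 20 / 1 = 20.

20:1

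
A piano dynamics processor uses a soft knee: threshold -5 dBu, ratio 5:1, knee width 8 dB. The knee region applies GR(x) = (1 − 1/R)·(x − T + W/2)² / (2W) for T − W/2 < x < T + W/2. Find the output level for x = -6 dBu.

-6.45 dBu

x − T + W/2 = -6 − (-5) + 4 = 3.
GR = (1 − 1/5) × 3² / 16 = 0.8 × 9 / 16 = 0.45 dB.
Output = -6 − 0.45 = -6.45 dBu.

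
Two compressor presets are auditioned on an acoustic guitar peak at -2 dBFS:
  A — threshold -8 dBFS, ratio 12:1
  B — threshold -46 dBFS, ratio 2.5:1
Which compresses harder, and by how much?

A: 6 dB over, compressed to 0.5 dB over, so 5.5 dB of GR.
B: 44 dB over, compressed to 17.6 dB over, so 26.4 dB of GR.
B applies 20.9 dB more gain reduction.

B, by 20.9 dB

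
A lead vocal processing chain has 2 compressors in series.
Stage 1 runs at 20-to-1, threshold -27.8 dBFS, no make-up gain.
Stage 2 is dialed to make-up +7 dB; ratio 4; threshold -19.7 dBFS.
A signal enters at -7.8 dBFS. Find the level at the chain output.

-19.8 dBFS

Stage 1: overshoot 20 dB → 20/20 = 1 dB → -26.8 dBFS.
Stage 2: below threshold (-26.8 ≤ -19.7); passes unchanged; make-up brings it to -19.8 dBFS.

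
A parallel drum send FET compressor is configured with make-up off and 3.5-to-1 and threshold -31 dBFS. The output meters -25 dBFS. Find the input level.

-10 dBFS

That's 6 dB above the -31 dBFS threshold.
Undo the ratio: input overshoot = 6 × 3.5 = 21 dB, giving input = -10 dBFS.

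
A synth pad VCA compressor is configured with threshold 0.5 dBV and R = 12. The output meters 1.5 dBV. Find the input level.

That's 1 dB above the 0.5 dBV threshold.
Input overshoot = R × output overshoot = 12 dB → input = 0.5 + 12 = 12.5 dBV.

12.5 dBV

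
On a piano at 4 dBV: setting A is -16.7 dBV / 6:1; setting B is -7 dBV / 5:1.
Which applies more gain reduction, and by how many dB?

A, by 8.45 dB

A: overshoot 20.7 dB → output overshoot 3.45 dB → GR 17.25 dB.
B: overshoot 11 dB → output overshoot 2.2 dB → GR 8.8 dB.
A reduces 8.45 dB more.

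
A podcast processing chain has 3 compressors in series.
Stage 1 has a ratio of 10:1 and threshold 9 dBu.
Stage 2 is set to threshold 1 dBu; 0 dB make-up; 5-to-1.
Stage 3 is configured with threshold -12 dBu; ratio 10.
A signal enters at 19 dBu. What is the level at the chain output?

Stage 1: 10 dB above 9 dBu, reduced 10:1 to 1 dB above → 10 dBu.
Stage 2: overshoot 9 dB → 9/5 = 1.8 dB → 2.8 dBu.
Stage 3: 14.8 dB above -12 dBu, reduced 10:1 to 1.48 dB above → -10.52 dBu.

-10.52 dBu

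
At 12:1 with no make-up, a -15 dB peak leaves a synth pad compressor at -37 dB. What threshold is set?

Let T be the threshold. Output overshoot = (input overshoot)/R, so -37 − T = (-15 − T)/12.
12·(-37 − T) = -15 − T → 11·T = -444 − (-15) = -429.
T = -429/11 = -39 dB.

-39 dB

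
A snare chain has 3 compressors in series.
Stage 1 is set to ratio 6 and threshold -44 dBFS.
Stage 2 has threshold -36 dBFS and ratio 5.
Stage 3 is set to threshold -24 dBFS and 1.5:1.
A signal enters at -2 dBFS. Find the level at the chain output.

Stage 1: -2 dBFS is 42 dB over -44 dBFS; at 6:1 that becomes 7 dB over, giving -37 dBFS.
Stage 2: below threshold (-37 ≤ -36); passes unchanged; output -37 dBFS.
Stage 3: below threshold (-37 ≤ -24); passes unchanged; output -37 dBFS.

-37 dBFS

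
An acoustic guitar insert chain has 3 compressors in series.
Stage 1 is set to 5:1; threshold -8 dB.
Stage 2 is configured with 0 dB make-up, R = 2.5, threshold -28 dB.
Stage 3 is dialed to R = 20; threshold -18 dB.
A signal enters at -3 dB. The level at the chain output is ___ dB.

-19.6 dB

Stage 1: 5 dB above -8 dB, reduced 5:1 to 1 dB above → -7 dB.
Stage 2: -7 dB is 21 dB over -28 dB; at 2.5:1 that becomes 8.4 dB over, giving -19.6 dB.
Stage 3: -19.6 dB is at or below the -18 dB threshold — no compression; output -19.6 dB.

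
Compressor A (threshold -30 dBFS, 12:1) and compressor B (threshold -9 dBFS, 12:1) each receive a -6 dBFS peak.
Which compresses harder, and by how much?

A: overshoot 24 dB → output overshoot 2 dB → GR 22 dB.
B: overshoot 3 dB → output overshoot 0.25 dB → GR 2.75 dB.
Difference: 19.25 dB in favour of A.

A, by 19.25 dB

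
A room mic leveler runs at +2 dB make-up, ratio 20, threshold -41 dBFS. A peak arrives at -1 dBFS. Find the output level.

-37 dBFS

Overshoot: -1 − (-41) = 40 dB.
The 40 dB excess becomes 2 dB after 20:1 reduction.
So the level is -41 + 2 = -39 dBFS; make-up adds 2 dB, giving -37 dBFS.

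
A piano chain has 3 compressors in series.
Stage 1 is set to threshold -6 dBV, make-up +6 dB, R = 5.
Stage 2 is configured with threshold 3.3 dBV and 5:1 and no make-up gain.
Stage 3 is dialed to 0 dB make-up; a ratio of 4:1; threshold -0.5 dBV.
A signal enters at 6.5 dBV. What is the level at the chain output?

Stage 1: 12.5 dB above -6 dBV, reduced 5:1 to 2.5 dB above → -3.5 dBV; +6 dB make-up → 2.5 dBV.
Stage 2: below threshold (2.5 ≤ 3.3); passes unchanged; output 2.5 dBV.
Stage 3: overshoot 3 dB → 3/4 = 0.75 dB → 0.25 dBV.

0.25 dBV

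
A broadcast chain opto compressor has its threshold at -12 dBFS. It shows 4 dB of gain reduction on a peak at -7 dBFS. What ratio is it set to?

5:1

Input overshoot = -7 − (-12) = 5 dB.
Output overshoot = 5 − 4 = 1 dB.
Ratio = input overshoot / output overshoot = 5 / 1 = 5.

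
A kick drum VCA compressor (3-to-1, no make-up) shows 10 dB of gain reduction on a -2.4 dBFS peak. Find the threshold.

-17.4 dBFS

Gain reduction = -2.4 − (-12.4) = 10 dB; output overshoot = GR / (R − 1) = 10 / 2 = 5 dB.
Threshold = output − output overshoot = -12.4 − 5 = -17.4 dBFS.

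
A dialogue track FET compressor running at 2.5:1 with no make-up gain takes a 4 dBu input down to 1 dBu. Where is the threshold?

Gain reduction = 4 − 1 = 3 dB; output overshoot = GR / (R − 1) = 3 / 1.5 = 2 dB.
Threshold = output − output overshoot = 1 − 2 = -1 dBu.

-1 dBu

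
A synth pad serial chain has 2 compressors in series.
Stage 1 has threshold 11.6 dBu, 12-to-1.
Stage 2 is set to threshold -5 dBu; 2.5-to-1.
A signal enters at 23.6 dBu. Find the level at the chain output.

Stage 1: 12 dB above 11.6 dBu, reduced 12:1 to 1 dB above → 12.6 dBu.
Stage 2: 17.6 dB above -5 dBu, reduced 2.5:1 to 7.04 dB above → 2.04 dBu.

2.04 dBu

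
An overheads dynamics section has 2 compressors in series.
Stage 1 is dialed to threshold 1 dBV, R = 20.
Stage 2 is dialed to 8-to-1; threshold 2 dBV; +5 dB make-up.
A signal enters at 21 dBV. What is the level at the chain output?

7 dBV

Stage 1: 20 dB above 1 dBV, reduced 20:1 to 1 dB above → 2 dBV.
Stage 2: 2 dBV is at or below the 2 dBV threshold — no compression; make-up brings it to 7 dBV.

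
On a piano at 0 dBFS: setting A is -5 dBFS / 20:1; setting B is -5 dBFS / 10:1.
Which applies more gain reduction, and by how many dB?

A: 5 dB over, compressed to 0.25 dB over, so 4.75 dB of GR.
B: 5 dB over, compressed to 0.5 dB over, so 4.5 dB of GR.
Difference: 0.25 dB in favour of A.

A, by 0.25 dB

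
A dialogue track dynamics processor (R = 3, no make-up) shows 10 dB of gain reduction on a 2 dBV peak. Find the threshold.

Let T be the threshold. Output overshoot = (input overshoot)/R, so -8 − T = (2 − T)/3.
3·(-8 − T) = 2 − T → 2·T = -24 − 2 = -26.
T = -26/2 = -13 dBV.

-13 dBV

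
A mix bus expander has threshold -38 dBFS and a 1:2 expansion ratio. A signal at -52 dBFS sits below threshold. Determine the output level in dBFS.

The input is 14 dB below the -38 dBFS threshold.
A 1:2 expander multiplies undershoot by 2: 14 × 2 = 28 dB below threshold.
Output = -38 − 28 = -66 dBFS.

-66 dBFS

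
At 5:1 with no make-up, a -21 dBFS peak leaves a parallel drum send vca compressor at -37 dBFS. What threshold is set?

Gain reduction = -21 − (-37) = 16 dB; output overshoot = GR / (R − 1) = 16 / 4 = 4 dB.
Threshold = output − output overshoot = -37 − 4 = -41 dBFS.

-41 dBFS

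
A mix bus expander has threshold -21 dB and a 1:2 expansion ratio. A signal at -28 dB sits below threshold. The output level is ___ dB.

-35 dB

The input is 7 dB below the -21 dB threshold.
A 1:2 expander multiplies undershoot by 2: 7 × 2 = 14 dB below threshold.
Output = -21 − 14 = -35 dB.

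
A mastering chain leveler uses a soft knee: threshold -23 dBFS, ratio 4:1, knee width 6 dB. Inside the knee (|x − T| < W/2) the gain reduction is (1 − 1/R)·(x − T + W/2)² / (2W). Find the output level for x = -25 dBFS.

-25.0625 dBFS

x − T + W/2 = -25 − (-23) + 3 = 1.
GR = (1 − 1/4) × 1² / 12 = 0.75 × 1 / 12 = 0.0625 dB.
Output = -25 − 0.0625 = -25.0625 dBFS.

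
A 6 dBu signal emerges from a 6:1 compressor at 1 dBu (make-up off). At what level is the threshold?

Gain reduction = 6 − 1 = 5 dB; output overshoot = GR / (R − 1) = 5 / 5 = 1 dB.
Threshold = output − output overshoot = 1 − 1 = 0 dBu.

0 dBu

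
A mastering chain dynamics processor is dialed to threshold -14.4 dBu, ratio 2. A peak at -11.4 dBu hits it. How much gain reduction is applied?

The signal is 3 dB above threshold.
At 2:1, output sits 3/2 = 1.5 dB above threshold.
So the signal is attenuated by 3 − 1.5 = 1.5 dB.

1.5 dB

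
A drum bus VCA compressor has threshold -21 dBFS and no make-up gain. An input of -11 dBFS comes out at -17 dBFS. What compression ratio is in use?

Input overshoot = -11 − (-21) = 10 dB; output overshoot = -17 − (-21) = 4 dB.
Ratio = 10 / 4 = 2.5.

2.5:1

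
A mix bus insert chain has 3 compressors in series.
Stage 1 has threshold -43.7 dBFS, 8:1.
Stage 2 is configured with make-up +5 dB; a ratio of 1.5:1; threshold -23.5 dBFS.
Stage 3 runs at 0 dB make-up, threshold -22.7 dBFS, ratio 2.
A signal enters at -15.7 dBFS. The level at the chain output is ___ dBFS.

Stage 1: -15.7 dBFS is 28 dB over -43.7 dBFS; at 8:1 that becomes 3.5 dB over, giving -40.2 dBFS.
Stage 2: -40.2 dBFS is at or below the -23.5 dBFS threshold — no compression; make-up brings it to -35.2 dBFS.
Stage 3: -35.2 dBFS is at or below the -22.7 dBFS threshold — no compression; output -35.2 dBFS.

-35.2 dBFS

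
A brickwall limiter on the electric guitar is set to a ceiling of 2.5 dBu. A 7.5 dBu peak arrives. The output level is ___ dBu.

The limiter clamps the peak to its 2.5 dBu ceiling.

2.5 dBu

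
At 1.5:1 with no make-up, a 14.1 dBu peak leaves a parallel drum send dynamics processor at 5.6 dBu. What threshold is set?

Input is 25.5 dB above T (since output overshoot × R = input overshoot: (5.6 − T)·1.5 = 14.1 − T gives T = -11.4 dBu).
Check: -11.4 + (14.1 − (-11.4))/1.5 = -11.4 + 17 = 5.6 dBu. ✓

-11.4 dBu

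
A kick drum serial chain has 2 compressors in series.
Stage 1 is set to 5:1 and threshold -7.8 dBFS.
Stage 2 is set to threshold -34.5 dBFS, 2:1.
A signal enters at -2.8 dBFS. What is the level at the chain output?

Stage 1: 5 dB above -7.8 dBFS, reduced 5:1 to 1 dB above → -6.8 dBFS.
Stage 2: -6.8 dBFS is 27.7 dB over -34.5 dBFS; at 2:1 that becomes 13.85 dB over, giving -20.65 dBFS.

-20.65 dBFS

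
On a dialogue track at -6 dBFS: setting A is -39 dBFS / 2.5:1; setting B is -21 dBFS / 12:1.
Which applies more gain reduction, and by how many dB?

A: 33 dB over, compressed to 13.2 dB over, so 19.8 dB of GR.
B: 15 dB over, compressed to 1.25 dB over, so 13.75 dB of GR.
A applies 6.05 dB more gain reduction.

A, by 6.05 dB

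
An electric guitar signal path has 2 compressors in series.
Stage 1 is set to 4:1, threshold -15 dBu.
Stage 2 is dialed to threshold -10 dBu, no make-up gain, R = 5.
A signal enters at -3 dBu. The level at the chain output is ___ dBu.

Stage 1: -3 dBu is 12 dB over -15 dBu; at 4:1 that becomes 3 dB over, giving -12 dBu.
Stage 2: below threshold (-12 ≤ -10); passes unchanged; output -12 dBu.

-12 dBu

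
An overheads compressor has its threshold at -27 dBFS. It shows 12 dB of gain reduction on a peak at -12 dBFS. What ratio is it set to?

Input overshoot = -12 − (-27) = 15 dB.
Output overshoot = 15 − 12 = 3 dB.
Ratio = input overshoot / output overshoot = 15 / 3 = 5.

5:1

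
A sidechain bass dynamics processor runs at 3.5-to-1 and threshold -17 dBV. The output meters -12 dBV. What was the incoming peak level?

The compressed level sits -12 − (-17) = 5 dB over threshold.
Before 3.5:1 compression the overshoot was 5 × 3.5 = 17.5 dB, so input = -17 + 17.5 = 0.5 dBV.

0.5 dBV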